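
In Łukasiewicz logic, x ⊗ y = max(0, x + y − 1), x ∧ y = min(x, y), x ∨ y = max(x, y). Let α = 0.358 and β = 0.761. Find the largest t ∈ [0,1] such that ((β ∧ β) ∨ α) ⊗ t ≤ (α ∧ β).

β ∧ β = min(0.761, 0.761) = 0.761
(β ∧ β) ∨ α = max(0.761, 0.358) = 0.761
So the left factor is (β ∧ β) ∨ α = 0.761.
α ∧ β = min(0.358, 0.761) = 0.358
So the right-hand bound is α ∧ β = 0.358.
The residuum of the Łukasiewicz t-norm gives the supremum: min(1, 1 − 0.761 + 0.358).
1 − 0.761 + 0.358 = 0.597, so t = min(1, 0.597) = 0.597.
Check: 0.761 ⊗ 0.597 = max(0, 0.358) = 0.358 ≤ 0.358.

0.597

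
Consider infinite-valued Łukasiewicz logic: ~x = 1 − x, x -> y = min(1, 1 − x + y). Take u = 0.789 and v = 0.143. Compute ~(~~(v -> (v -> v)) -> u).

0.211

v -> v = min(1, 1 − 0.143 + 0.143) = min(1, 1.000) = 1.000
v -> (v -> v) = min(1, 1 − 0.143 + 1.000) = min(1, 1.857) = 1.000
~(v -> (v -> v)) = 1 − 1.000 = 0.000
~~(v -> (v -> v)) = 1 − 0.000 = 1.000
~~(v -> (v -> v)) -> u = min(1, 1 − 1.000 + 0.789) = min(1, 0.789) = 0.789
~(~~(v -> (v -> v)) -> u) = 1 − 0.789 = 0.211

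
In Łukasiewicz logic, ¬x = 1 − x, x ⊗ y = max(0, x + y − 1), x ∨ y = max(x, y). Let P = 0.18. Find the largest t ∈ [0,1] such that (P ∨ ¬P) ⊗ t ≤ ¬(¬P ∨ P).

0.36

¬P = 1 − 0.18 = 0.82
P ∨ ¬P = max(0.18, 0.82) = 0.82
So the left factor is P ∨ ¬P = 0.82.
¬P ∨ P = max(0.82, 0.18) = 0.82
¬(¬P ∨ P) = 1 − 0.82 = 0.18
So the right-hand bound is ¬(¬P ∨ P) = 0.18.
The residuum of the Łukasiewicz t-norm gives the supremum: min(1, 1 − 0.82 + 0.18).
1 − 0.82 + 0.18 = 0.36, so t = min(1, 0.36) = 0.36.
Check: 0.82 ⊗ 0.36 = max(0, 0.18) = 0.18 ≤ 0.18.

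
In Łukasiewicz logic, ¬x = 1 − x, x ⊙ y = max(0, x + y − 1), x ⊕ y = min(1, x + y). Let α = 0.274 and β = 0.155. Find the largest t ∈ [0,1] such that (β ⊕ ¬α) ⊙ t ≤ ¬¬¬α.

¬α = 1 − 0.274 = 0.726
β ⊕ ¬α = min(1, 0.155 + 0.726) = min(1, 0.881) = 0.881
So the left factor is β ⊕ ¬α = 0.881.
¬¬α = 1 − 0.726 = 0.274
¬¬¬α = 1 − 0.274 = 0.726
So the right-hand bound is ¬¬¬α = 0.726.
The residuum of the Łukasiewicz t-norm gives the supremum: min(1, 1 − 0.881 + 0.726).
1 − 0.881 + 0.726 = 0.845, so t = min(1, 0.845) = 0.845.
Check: 0.881 ⊙ 0.845 = max(0, 0.726) = 0.726 ≤ 0.726.

0.845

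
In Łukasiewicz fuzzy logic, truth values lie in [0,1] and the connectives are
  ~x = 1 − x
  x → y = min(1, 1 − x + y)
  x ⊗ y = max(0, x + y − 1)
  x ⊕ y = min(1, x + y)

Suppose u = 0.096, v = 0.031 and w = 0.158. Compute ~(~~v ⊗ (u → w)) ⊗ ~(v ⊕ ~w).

0.096

~v = 1 − 0.031 = 0.969
~~v = 1 − 0.969 = 0.031
u → w = min(1, 1 − 0.096 + 0.158) = min(1, 1.062) = 1.000
~~v ⊗ (u → w) = max(0, 0.031 + 1.000 − 1) = max(0, 0.031) = 0.031
~(~~v ⊗ (u → w)) = 1 − 0.031 = 0.969
~w = 1 − 0.158 = 0.842
v ⊕ ~w = min(1, 0.031 + 0.842) = min(1, 0.873) = 0.873
~(v ⊕ ~w) = 1 − 0.873 = 0.127
~(~~v ⊗ (u → w)) ⊗ ~(v ⊕ ~w) = max(0, 0.969 + 0.127 − 1) = max(0, 0.096) = 0.096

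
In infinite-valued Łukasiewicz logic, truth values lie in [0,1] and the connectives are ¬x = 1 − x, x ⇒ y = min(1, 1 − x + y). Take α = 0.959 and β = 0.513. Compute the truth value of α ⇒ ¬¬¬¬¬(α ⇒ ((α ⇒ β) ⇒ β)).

α ⇒ β = min(1, 1 − 0.959 + 0.513) = min(1, 0.554) = 0.554
(α ⇒ β) ⇒ β = min(1, 1 − 0.554 + 0.513) = min(1, 0.959) = 0.959
α ⇒ ((α ⇒ β) ⇒ β) = min(1, 1 − 0.959 + 0.959) = min(1, 1.000) = 1.000
¬(α ⇒ ((α ⇒ β) ⇒ β)) = 1 − 1.000 = 0.000
¬¬(α ⇒ ((α ⇒ β) ⇒ β)) = 1 − 0.000 = 1.000
¬¬¬(α ⇒ ((α ⇒ β) ⇒ β)) = 1 − 1.000 = 0.000
¬¬¬¬(α ⇒ ((α ⇒ β) ⇒ β)) = 1 − 0.000 = 1.000
¬¬¬¬¬(α ⇒ ((α ⇒ β) ⇒ β)) = 1 − 1.000 = 0.000
α ⇒ ¬¬¬¬¬(α ⇒ ((α ⇒ β) ⇒ β)) = min(1, 1 − 0.959 + 0.000) = min(1, 0.041) = 0.041

0.041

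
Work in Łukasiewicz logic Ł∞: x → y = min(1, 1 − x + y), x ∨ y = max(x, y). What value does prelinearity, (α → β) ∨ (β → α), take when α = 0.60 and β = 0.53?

1.00

α → β = min(1, 1 − 0.60 + 0.53) = min(1, 0.93) = 0.93
β → α = min(1, 1 − 0.53 + 0.60) = min(1, 1.07) = 1.00
(α → β) ∨ (β → α) = max(0.93, 1.00) = 1.00
(As expected: a Ł∞-tautology — holds in every MV-chain.)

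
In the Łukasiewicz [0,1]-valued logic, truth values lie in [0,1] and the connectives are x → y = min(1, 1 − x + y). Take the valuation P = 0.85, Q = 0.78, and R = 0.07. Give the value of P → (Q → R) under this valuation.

0.44

Q → R = min(1, 1 − 0.78 + 0.07) = min(1, 0.29) = 0.29
P → (Q → R) = min(1, 1 − 0.85 + 0.29) = min(1, 0.44) = 0.44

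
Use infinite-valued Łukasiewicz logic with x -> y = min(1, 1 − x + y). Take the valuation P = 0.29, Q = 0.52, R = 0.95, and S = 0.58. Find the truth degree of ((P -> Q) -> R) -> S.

P -> Q = min(1, 1 − 0.29 + 0.52) = min(1, 1.23) = 1.00
(P -> Q) -> R = min(1, 1 − 1.00 + 0.95) = min(1, 0.95) = 0.95
((P -> Q) -> R) -> S = min(1, 1 − 0.95 + 0.58) = min(1, 0.63) = 0.63

0.63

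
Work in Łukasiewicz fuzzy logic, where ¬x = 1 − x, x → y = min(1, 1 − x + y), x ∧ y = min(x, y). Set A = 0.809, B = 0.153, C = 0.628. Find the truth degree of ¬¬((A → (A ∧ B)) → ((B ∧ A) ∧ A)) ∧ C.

0.628

A ∧ B = min(0.809, 0.153) = 0.153
A → (A ∧ B) = min(1, 1 − 0.809 + 0.153) = min(1, 0.344) = 0.344
B ∧ A = min(0.153, 0.809) = 0.153
(B ∧ A) ∧ A = min(0.153, 0.809) = 0.153
(A → (A ∧ B)) → ((B ∧ A) ∧ A) = min(1, 1 − 0.344 + 0.153) = min(1, 0.809) = 0.809
¬((A → (A ∧ B)) → ((B ∧ A) ∧ A)) = 1 − 0.809 = 0.191
¬¬((A → (A ∧ B)) → ((B ∧ A) ∧ A)) = 1 − 0.191 = 0.809
¬¬((A → (A ∧ B)) → ((B ∧ A) ∧ A)) ∧ C = min(0.809, 0.628) = 0.628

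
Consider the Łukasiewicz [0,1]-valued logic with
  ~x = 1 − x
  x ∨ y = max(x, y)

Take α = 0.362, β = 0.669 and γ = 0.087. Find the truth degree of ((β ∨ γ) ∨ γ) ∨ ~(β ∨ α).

0.669

β ∨ γ = max(0.669, 0.087) = 0.669
(β ∨ γ) ∨ γ = max(0.669, 0.087) = 0.669
β ∨ α = max(0.669, 0.362) = 0.669
~(β ∨ α) = 1 − 0.669 = 0.331
((β ∨ γ) ∨ γ) ∨ ~(β ∨ α) = max(0.669, 0.331) = 0.669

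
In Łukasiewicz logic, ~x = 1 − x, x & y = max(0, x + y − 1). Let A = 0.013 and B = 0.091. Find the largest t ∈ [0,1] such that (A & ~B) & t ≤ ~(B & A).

1.000

~B = 1 − 0.091 = 0.909
A & ~B = max(0, 0.013 + 0.909 − 1) = max(0, -0.078) = 0.000
So the left factor is A & ~B = 0.000.
B & A = max(0, 0.091 + 0.013 − 1) = max(0, -0.896) = 0.000
~(B & A) = 1 − 0.000 = 1.000
So the right-hand bound is ~(B & A) = 1.000.
The residuum of the Łukasiewicz t-norm gives the supremum: min(1, 1 − 0.000 + 1.000).
1 − 0.000 + 1.000 = 2.000, so t = min(1, 2.000) = 1.000.
Check: 0.000 & 1.000 = max(0, 0.000) = 0.000 ≤ 1.000.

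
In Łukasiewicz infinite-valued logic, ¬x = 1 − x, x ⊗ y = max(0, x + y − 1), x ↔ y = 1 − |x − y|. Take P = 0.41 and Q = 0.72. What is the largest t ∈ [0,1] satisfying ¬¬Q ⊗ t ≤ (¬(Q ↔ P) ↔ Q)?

0.87

¬Q = 1 − 0.72 = 0.28
¬¬Q = 1 − 0.28 = 0.72
So the left factor is ¬¬Q = 0.72.
Q ↔ P = 1 − |0.72 − 0.41| = 1 − 0.31 = 0.69
¬(Q ↔ P) = 1 − 0.69 = 0.31
¬(Q ↔ P) ↔ Q = 1 − |0.31 − 0.72| = 1 − 0.41 = 0.59
So the right-hand bound is ¬(Q ↔ P) ↔ Q = 0.59.
The residuum of the Łukasiewicz t-norm gives the supremum: min(1, 1 − 0.72 + 0.59).
1 − 0.72 + 0.59 = 0.87, so t = min(1, 0.87) = 0.87.
Check: 0.72 ⊗ 0.87 = max(0, 0.59) = 0.59 ≤ 0.59.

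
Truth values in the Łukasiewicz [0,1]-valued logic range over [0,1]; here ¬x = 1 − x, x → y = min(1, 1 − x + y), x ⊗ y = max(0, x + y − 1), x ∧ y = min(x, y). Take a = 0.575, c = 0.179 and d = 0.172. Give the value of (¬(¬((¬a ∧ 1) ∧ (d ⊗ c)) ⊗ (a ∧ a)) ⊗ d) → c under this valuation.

1.000

¬a = 1 − 0.575 = 0.425
¬a ∧ 1 = min(0.425, 1.000) = 0.425
d ⊗ c = max(0, 0.172 + 0.179 − 1) = max(0, -0.649) = 0.000
(¬a ∧ 1) ∧ (d ⊗ c) = min(0.425, 0.000) = 0.000
¬((¬a ∧ 1) ∧ (d ⊗ c)) = 1 − 0.000 = 1.000
a ∧ a = min(0.575, 0.575) = 0.575
¬((¬a ∧ 1) ∧ (d ⊗ c)) ⊗ (a ∧ a) = max(0, 1.000 + 0.575 − 1) = max(0, 0.575) = 0.575
¬(¬((¬a ∧ 1) ∧ (d ⊗ c)) ⊗ (a ∧ a)) = 1 − 0.575 = 0.425
¬(¬((¬a ∧ 1) ∧ (d ⊗ c)) ⊗ (a ∧ a)) ⊗ d = max(0, 0.425 + 0.172 − 1) = max(0, -0.403) = 0.000
(¬(¬((¬a ∧ 1) ∧ (d ⊗ c)) ⊗ (a ∧ a)) ⊗ d) → c = min(1, 1 − 0.000 + 0.179) = min(1, 1.179) = 1.000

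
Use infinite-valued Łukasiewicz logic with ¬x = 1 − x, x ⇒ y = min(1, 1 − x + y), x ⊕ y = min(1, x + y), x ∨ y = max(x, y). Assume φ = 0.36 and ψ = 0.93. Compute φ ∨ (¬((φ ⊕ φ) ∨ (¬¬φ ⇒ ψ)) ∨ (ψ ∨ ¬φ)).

0.93

φ ⊕ φ = min(1, 0.36 + 0.36) = min(1, 0.72) = 0.72
¬φ = 1 − 0.36 = 0.64
¬¬φ = 1 − 0.64 = 0.36
¬¬φ ⇒ ψ = min(1, 1 − 0.36 + 0.93) = min(1, 1.57) = 1.00
(φ ⊕ φ) ∨ (¬¬φ ⇒ ψ) = max(0.72, 1.00) = 1.00
¬((φ ⊕ φ) ∨ (¬¬φ ⇒ ψ)) = 1 − 1.00 = 0.00
ψ ∨ ¬φ = max(0.93, 0.64) = 0.93
¬((φ ⊕ φ) ∨ (¬¬φ ⇒ ψ)) ∨ (ψ ∨ ¬φ) = max(0.00, 0.93) = 0.93
φ ∨ (¬((φ ⊕ φ) ∨ (¬¬φ ⇒ ψ)) ∨ (ψ ∨ ¬φ)) = max(0.36, 0.93) = 0.93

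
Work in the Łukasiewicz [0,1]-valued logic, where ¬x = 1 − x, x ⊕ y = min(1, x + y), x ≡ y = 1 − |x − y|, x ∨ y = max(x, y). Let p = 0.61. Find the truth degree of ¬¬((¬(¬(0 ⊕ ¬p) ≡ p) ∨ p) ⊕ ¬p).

1.00

¬p = 1 − 0.61 = 0.39
0 ⊕ ¬p = min(1, 0.00 + 0.39) = min(1, 0.39) = 0.39
¬(0 ⊕ ¬p) = 1 − 0.39 = 0.61
¬(0 ⊕ ¬p) ≡ p = 1 − |0.61 − 0.61| = 1 − 0.00 = 1.00
¬(¬(0 ⊕ ¬p) ≡ p) = 1 − 1.00 = 0.00
¬(¬(0 ⊕ ¬p) ≡ p) ∨ p = max(0.00, 0.61) = 0.61
(¬(¬(0 ⊕ ¬p) ≡ p) ∨ p) ⊕ ¬p = min(1, 0.61 + 0.39) = min(1, 1.00) = 1.00
¬((¬(¬(0 ⊕ ¬p) ≡ p) ∨ p) ⊕ ¬p) = 1 − 1.00 = 0.00
¬¬((¬(¬(0 ⊕ ¬p) ≡ p) ∨ p) ⊕ ¬p) = 1 − 0.00 = 1.00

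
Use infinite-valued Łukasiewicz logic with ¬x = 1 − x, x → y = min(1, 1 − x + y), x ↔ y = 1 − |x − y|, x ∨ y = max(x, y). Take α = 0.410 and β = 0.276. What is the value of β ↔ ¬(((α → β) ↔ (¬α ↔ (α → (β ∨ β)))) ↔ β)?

0.694

α → β = min(1, 1 − 0.410 + 0.276) = min(1, 0.866) = 0.866
¬α = 1 − 0.410 = 0.590
β ∨ β = max(0.276, 0.276) = 0.276
α → (β ∨ β) = min(1, 1 − 0.410 + 0.276) = min(1, 0.866) = 0.866
¬α ↔ (α → (β ∨ β)) = 1 − |0.590 − 0.866| = 1 − 0.276 = 0.724
(α → β) ↔ (¬α ↔ (α → (β ∨ β))) = 1 − |0.866 − 0.724| = 1 − 0.142 = 0.858
((α → β) ↔ (¬α ↔ (α → (β ∨ β)))) ↔ β = 1 − |0.858 − 0.276| = 1 − 0.582 = 0.418
¬(((α → β) ↔ (¬α ↔ (α → (β ∨ β)))) ↔ β) = 1 − 0.418 = 0.582
β ↔ ¬(((α → β) ↔ (¬α ↔ (α → (β ∨ β)))) ↔ β) = 1 − |0.276 − 0.582| = 1 − 0.306 = 0.694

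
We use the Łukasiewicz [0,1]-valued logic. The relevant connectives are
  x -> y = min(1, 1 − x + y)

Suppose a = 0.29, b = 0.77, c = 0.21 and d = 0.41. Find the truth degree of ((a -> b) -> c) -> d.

a -> b = min(1, 1 − 0.29 + 0.77) = min(1, 1.48) = 1.00
(a -> b) -> c = min(1, 1 − 1.00 + 0.21) = min(1, 0.21) = 0.21
((a -> b) -> c) -> d = min(1, 1 − 0.21 + 0.41) = min(1, 1.20) = 1.00

1.00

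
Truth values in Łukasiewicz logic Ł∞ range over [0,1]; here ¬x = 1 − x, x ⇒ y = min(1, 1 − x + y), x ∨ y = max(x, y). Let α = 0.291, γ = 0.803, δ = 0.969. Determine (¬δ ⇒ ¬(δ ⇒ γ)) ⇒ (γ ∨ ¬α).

0.803

¬δ = 1 − 0.969 = 0.031
δ ⇒ γ = min(1, 1 − 0.969 + 0.803) = min(1, 0.834) = 0.834
¬(δ ⇒ γ) = 1 − 0.834 = 0.166
¬δ ⇒ ¬(δ ⇒ γ) = min(1, 1 − 0.031 + 0.166) = min(1, 1.135) = 1.000
¬α = 1 − 0.291 = 0.709
γ ∨ ¬α = max(0.803, 0.709) = 0.803
(¬δ ⇒ ¬(δ ⇒ γ)) ⇒ (γ ∨ ¬α) = min(1, 1 − 1.000 + 0.803) = min(1, 0.803) = 0.803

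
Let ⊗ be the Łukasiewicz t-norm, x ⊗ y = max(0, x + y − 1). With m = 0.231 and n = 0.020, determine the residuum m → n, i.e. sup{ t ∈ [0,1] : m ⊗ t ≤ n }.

0.789

The residuum of the Łukasiewicz t-norm gives the supremum: min(1, 1 − 0.231 + 0.020).
1 − 0.231 + 0.020 = 0.789, so t = min(1, 0.789) = 0.789.
Check: 0.231 ⊗ 0.789 = max(0, 0.020) = 0.020 ≤ 0.020.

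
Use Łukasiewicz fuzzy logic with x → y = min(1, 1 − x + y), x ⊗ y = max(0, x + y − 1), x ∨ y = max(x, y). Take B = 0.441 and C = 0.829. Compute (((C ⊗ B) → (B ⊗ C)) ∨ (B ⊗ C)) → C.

C ⊗ B = max(0, 0.829 + 0.441 − 1) = max(0, 0.270) = 0.270
B ⊗ C = max(0, 0.441 + 0.829 − 1) = max(0, 0.270) = 0.270
(C ⊗ B) → (B ⊗ C) = min(1, 1 − 0.270 + 0.270) = min(1, 1.000) = 1.000
((C ⊗ B) → (B ⊗ C)) ∨ (B ⊗ C) = max(1.000, 0.270) = 1.000
(((C ⊗ B) → (B ⊗ C)) ∨ (B ⊗ C)) → C = min(1, 1 − 1.000 + 0.829) = min(1, 0.829) = 0.829

0.829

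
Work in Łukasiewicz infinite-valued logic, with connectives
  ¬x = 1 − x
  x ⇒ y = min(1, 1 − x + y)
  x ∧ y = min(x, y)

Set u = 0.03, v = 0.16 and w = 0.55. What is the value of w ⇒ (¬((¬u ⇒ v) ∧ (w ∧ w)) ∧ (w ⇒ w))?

1.00

¬u = 1 − 0.03 = 0.97
¬u ⇒ v = min(1, 1 − 0.97 + 0.16) = min(1, 0.19) = 0.19
w ∧ w = min(0.55, 0.55) = 0.55
(¬u ⇒ v) ∧ (w ∧ w) = min(0.19, 0.55) = 0.19
¬((¬u ⇒ v) ∧ (w ∧ w)) = 1 − 0.19 = 0.81
w ⇒ w = min(1, 1 − 0.55 + 0.55) = min(1, 1.00) = 1.00
¬((¬u ⇒ v) ∧ (w ∧ w)) ∧ (w ⇒ w) = min(0.81, 1.00) = 0.81
w ⇒ (¬((¬u ⇒ v) ∧ (w ∧ w)) ∧ (w ⇒ w)) = min(1, 1 − 0.55 + 0.81) = min(1, 1.26) = 1.00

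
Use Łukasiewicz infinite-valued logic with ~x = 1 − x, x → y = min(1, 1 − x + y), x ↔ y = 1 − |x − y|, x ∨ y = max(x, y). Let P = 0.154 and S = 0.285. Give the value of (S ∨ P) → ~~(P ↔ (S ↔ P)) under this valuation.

1.000

S ∨ P = max(0.285, 0.154) = 0.285
S ↔ P = 1 − |0.285 − 0.154| = 1 − 0.131 = 0.869
P ↔ (S ↔ P) = 1 − |0.154 − 0.869| = 1 − 0.715 = 0.285
~(P ↔ (S ↔ P)) = 1 − 0.285 = 0.715
~~(P ↔ (S ↔ P)) = 1 − 0.715 = 0.285
(S ∨ P) → ~~(P ↔ (S ↔ P)) = min(1, 1 − 0.285 + 0.285) = min(1, 1.000) = 1.000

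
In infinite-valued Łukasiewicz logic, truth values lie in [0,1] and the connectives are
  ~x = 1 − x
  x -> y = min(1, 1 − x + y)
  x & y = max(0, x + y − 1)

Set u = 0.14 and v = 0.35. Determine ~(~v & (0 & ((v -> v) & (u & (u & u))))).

1.00

~v = 1 − 0.35 = 0.65
v -> v = min(1, 1 − 0.35 + 0.35) = min(1, 1.00) = 1.00
u & u = max(0, 0.14 + 0.14 − 1) = max(0, -0.72) = 0.00
u & (u & u) = max(0, 0.14 + 0.00 − 1) = max(0, -0.86) = 0.00
(v -> v) & (u & (u & u)) = max(0, 1.00 + 0.00 − 1) = max(0, 0.00) = 0.00
0 & ((v -> v) & (u & (u & u))) = max(0, 0.00 + 0.00 − 1) = max(0, -1.00) = 0.00
~v & (0 & ((v -> v) & (u & (u & u)))) = max(0, 0.65 + 0.00 − 1) = max(0, -0.35) = 0.00
~(~v & (0 & ((v -> v) & (u & (u & u))))) = 1 − 0.00 = 1.00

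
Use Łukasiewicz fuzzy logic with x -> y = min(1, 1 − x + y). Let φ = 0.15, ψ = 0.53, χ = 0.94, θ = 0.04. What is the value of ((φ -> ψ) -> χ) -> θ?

φ -> ψ = min(1, 1 − 0.15 + 0.53) = min(1, 1.38) = 1.00
(φ -> ψ) -> χ = min(1, 1 − 1.00 + 0.94) = min(1, 0.94) = 0.94
((φ -> ψ) -> χ) -> θ = min(1, 1 − 0.94 + 0.04) = min(1, 0.10) = 0.10

0.10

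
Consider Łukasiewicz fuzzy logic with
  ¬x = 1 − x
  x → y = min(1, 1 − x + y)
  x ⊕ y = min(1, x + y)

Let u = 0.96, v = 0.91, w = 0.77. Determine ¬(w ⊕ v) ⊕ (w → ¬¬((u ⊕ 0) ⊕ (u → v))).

1.00

w ⊕ v = min(1, 0.77 + 0.91) = min(1, 1.68) = 1.00
¬(w ⊕ v) = 1 − 1.00 = 0.00
u ⊕ 0 = min(1, 0.96 + 0.00) = min(1, 0.96) = 0.96
u → v = min(1, 1 − 0.96 + 0.91) = min(1, 0.95) = 0.95
(u ⊕ 0) ⊕ (u → v) = min(1, 0.96 + 0.95) = min(1, 1.91) = 1.00
¬((u ⊕ 0) ⊕ (u → v)) = 1 − 1.00 = 0.00
¬¬((u ⊕ 0) ⊕ (u → v)) = 1 − 0.00 = 1.00
w → ¬¬((u ⊕ 0) ⊕ (u → v)) = min(1, 1 − 0.77 + 1.00) = min(1, 1.23) = 1.00
¬(w ⊕ v) ⊕ (w → ¬¬((u ⊕ 0) ⊕ (u → v))) = min(1, 0.00 + 1.00) = min(1, 1.00) = 1.00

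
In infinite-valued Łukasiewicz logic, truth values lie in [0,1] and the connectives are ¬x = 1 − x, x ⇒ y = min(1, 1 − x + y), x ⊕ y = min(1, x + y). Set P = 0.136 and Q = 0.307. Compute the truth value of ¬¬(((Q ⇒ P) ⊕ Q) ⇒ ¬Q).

0.693

Q ⇒ P = min(1, 1 − 0.307 + 0.136) = min(1, 0.829) = 0.829
(Q ⇒ P) ⊕ Q = min(1, 0.829 + 0.307) = min(1, 1.136) = 1.000
¬Q = 1 − 0.307 = 0.693
((Q ⇒ P) ⊕ Q) ⇒ ¬Q = min(1, 1 − 1.000 + 0.693) = min(1, 0.693) = 0.693
¬(((Q ⇒ P) ⊕ Q) ⇒ ¬Q) = 1 − 0.693 = 0.307
¬¬(((Q ⇒ P) ⊕ Q) ⇒ ¬Q) = 1 − 0.307 = 0.693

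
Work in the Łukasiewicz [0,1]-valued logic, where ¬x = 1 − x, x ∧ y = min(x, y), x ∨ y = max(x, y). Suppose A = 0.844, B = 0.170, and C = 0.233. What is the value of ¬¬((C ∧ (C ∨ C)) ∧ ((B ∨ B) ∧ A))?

0.170

C ∨ C = max(0.233, 0.233) = 0.233
C ∧ (C ∨ C) = min(0.233, 0.233) = 0.233
B ∨ B = max(0.170, 0.170) = 0.170
(B ∨ B) ∧ A = min(0.170, 0.844) = 0.170
(C ∧ (C ∨ C)) ∧ ((B ∨ B) ∧ A) = min(0.233, 0.170) = 0.170
¬((C ∧ (C ∨ C)) ∧ ((B ∨ B) ∧ A)) = 1 − 0.170 = 0.830
¬¬((C ∧ (C ∨ C)) ∧ ((B ∨ B) ∧ A)) = 1 − 0.830 = 0.170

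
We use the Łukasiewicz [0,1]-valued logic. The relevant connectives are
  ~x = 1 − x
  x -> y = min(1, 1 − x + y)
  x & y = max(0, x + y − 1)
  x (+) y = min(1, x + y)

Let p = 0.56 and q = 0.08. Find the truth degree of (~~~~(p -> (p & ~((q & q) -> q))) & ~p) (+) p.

q & q = max(0, 0.08 + 0.08 − 1) = max(0, -0.84) = 0.00
(q & q) -> q = min(1, 1 − 0.00 + 0.08) = min(1, 1.08) = 1.00
~((q & q) -> q) = 1 − 1.00 = 0.00
p & ~((q & q) -> q) = max(0, 0.56 + 0.00 − 1) = max(0, -0.44) = 0.00
p -> (p & ~((q & q) -> q)) = min(1, 1 − 0.56 + 0.00) = min(1, 0.44) = 0.44
~(p -> (p & ~((q & q) -> q))) = 1 − 0.44 = 0.56
~~(p -> (p & ~((q & q) -> q))) = 1 − 0.56 = 0.44
~~~(p -> (p & ~((q & q) -> q))) = 1 − 0.44 = 0.56
~~~~(p -> (p & ~((q & q) -> q))) = 1 − 0.56 = 0.44
~p = 1 − 0.56 = 0.44
~~~~(p -> (p & ~((q & q) -> q))) & ~p = max(0, 0.44 + 0.44 − 1) = max(0, -0.12) = 0.00
(~~~~(p -> (p & ~((q & q) -> q))) & ~p) (+) p = min(1, 0.00 + 0.56) = min(1, 0.56) = 0.56

0.56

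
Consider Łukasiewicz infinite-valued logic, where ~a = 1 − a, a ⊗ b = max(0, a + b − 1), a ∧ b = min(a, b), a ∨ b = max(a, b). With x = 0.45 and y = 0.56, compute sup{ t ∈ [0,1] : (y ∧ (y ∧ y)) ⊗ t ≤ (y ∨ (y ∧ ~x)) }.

1.00

y ∧ y = min(0.56, 0.56) = 0.56
y ∧ (y ∧ y) = min(0.56, 0.56) = 0.56
So the left factor is y ∧ (y ∧ y) = 0.56.
~x = 1 − 0.45 = 0.55
y ∧ ~x = min(0.56, 0.55) = 0.55
y ∨ (y ∧ ~x) = max(0.56, 0.55) = 0.56
So the right-hand bound is y ∨ (y ∧ ~x) = 0.56.
The residuum of the Łukasiewicz t-norm gives the supremum: min(1, 1 − 0.56 + 0.56).
1 − 0.56 + 0.56 = 1.00, so t = min(1, 1.00) = 1.00.
Check: 0.56 ⊗ 1.00 = max(0, 0.56) = 0.56 ≤ 0.56.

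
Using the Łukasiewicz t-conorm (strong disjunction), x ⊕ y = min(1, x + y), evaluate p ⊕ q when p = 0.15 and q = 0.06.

p ⊕ q = min(1, 0.15 + 0.06) = min(1, 0.21) = 0.21
For comparison, the Gödel t-conorm max(x, y) would give 0.15.

0.21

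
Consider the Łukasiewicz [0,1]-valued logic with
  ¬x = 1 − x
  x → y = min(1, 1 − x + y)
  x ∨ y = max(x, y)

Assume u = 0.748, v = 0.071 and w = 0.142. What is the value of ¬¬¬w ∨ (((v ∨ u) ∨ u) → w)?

0.858

¬w = 1 − 0.142 = 0.858
¬¬w = 1 − 0.858 = 0.142
¬¬¬w = 1 − 0.142 = 0.858
v ∨ u = max(0.071, 0.748) = 0.748
(v ∨ u) ∨ u = max(0.748, 0.748) = 0.748
((v ∨ u) ∨ u) → w = min(1, 1 − 0.748 + 0.142) = min(1, 0.394) = 0.394
¬¬¬w ∨ (((v ∨ u) ∨ u) → w) = max(0.858, 0.394) = 0.858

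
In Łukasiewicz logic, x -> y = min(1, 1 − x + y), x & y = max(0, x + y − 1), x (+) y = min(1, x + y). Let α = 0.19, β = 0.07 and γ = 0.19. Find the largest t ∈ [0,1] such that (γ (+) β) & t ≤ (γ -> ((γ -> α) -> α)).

1.00

γ (+) β = min(1, 0.19 + 0.07) = min(1, 0.26) = 0.26
So the left factor is γ (+) β = 0.26.
γ -> α = min(1, 1 − 0.19 + 0.19) = min(1, 1.00) = 1.00
(γ -> α) -> α = min(1, 1 − 1.00 + 0.19) = min(1, 0.19) = 0.19
γ -> ((γ -> α) -> α) = min(1, 1 − 0.19 + 0.19) = min(1, 1.00) = 1.00
So the right-hand bound is γ -> ((γ -> α) -> α) = 1.00.
The residuum of the Łukasiewicz t-norm gives the supremum: min(1, 1 − 0.26 + 1.00).
1 − 0.26 + 1.00 = 1.74, so t = min(1, 1.74) = 1.00.
Check: 0.26 & 1.00 = max(0, 0.26) = 0.26 ≤ 1.00.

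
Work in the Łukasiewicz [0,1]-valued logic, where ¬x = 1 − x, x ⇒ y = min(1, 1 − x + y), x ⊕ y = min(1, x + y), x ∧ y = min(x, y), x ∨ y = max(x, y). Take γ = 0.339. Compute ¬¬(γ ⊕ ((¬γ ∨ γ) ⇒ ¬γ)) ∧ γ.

0.339

¬γ = 1 − 0.339 = 0.661
¬γ ∨ γ = max(0.661, 0.339) = 0.661
(¬γ ∨ γ) ⇒ ¬γ = min(1, 1 − 0.661 + 0.661) = min(1, 1.000) = 1.000
γ ⊕ ((¬γ ∨ γ) ⇒ ¬γ) = min(1, 0.339 + 1.000) = min(1, 1.339) = 1.000
¬(γ ⊕ ((¬γ ∨ γ) ⇒ ¬γ)) = 1 − 1.000 = 0.000
¬¬(γ ⊕ ((¬γ ∨ γ) ⇒ ¬γ)) = 1 − 0.000 = 1.000
¬¬(γ ⊕ ((¬γ ∨ γ) ⇒ ¬γ)) ∧ γ = min(1.000, 0.339) = 0.339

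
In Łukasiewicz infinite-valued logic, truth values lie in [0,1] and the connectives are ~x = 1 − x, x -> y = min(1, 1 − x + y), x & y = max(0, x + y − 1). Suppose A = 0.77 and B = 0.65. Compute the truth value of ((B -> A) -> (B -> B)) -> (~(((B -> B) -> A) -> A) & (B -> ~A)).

0.00

B -> A = min(1, 1 − 0.65 + 0.77) = min(1, 1.12) = 1.00
B -> B = min(1, 1 − 0.65 + 0.65) = min(1, 1.00) = 1.00
(B -> A) -> (B -> B) = min(1, 1 − 1.00 + 1.00) = min(1, 1.00) = 1.00
(B -> B) -> A = min(1, 1 − 1.00 + 0.77) = min(1, 0.77) = 0.77
((B -> B) -> A) -> A = min(1, 1 − 0.77 + 0.77) = min(1, 1.00) = 1.00
~(((B -> B) -> A) -> A) = 1 − 1.00 = 0.00
~A = 1 − 0.77 = 0.23
B -> ~A = min(1, 1 − 0.65 + 0.23) = min(1, 0.58) = 0.58
~(((B -> B) -> A) -> A) & (B -> ~A) = max(0, 0.00 + 0.58 − 1) = max(0, -0.42) = 0.00
((B -> A) -> (B -> B)) -> (~(((B -> B) -> A) -> A) & (B -> ~A)) = min(1, 1 − 1.00 + 0.00) = min(1, 0.00) = 0.00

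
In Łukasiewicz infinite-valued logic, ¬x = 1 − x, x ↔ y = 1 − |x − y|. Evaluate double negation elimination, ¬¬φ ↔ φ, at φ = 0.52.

1.00

¬φ = 1 − 0.52 = 0.48
¬¬φ = 1 − 0.48 = 0.52
¬¬φ ↔ φ = 1 − |0.52 − 0.52| = 1 − 0.00 = 1.00
(As expected: always 1 in Ł∞ since negation is involutive.)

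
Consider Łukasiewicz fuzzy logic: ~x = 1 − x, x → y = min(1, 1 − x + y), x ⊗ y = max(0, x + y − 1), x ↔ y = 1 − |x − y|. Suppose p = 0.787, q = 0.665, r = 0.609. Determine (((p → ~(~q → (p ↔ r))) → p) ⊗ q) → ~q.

0.670

~q = 1 − 0.665 = 0.335
p ↔ r = 1 − |0.787 − 0.609| = 1 − 0.178 = 0.822
~q → (p ↔ r) = min(1, 1 − 0.335 + 0.822) = min(1, 1.487) = 1.000
~(~q → (p ↔ r)) = 1 − 1.000 = 0.000
p → ~(~q → (p ↔ r)) = min(1, 1 − 0.787 + 0.000) = min(1, 0.213) = 0.213
(p → ~(~q → (p ↔ r))) → p = min(1, 1 − 0.213 + 0.787) = min(1, 1.574) = 1.000
((p → ~(~q → (p ↔ r))) → p) ⊗ q = max(0, 1.000 + 0.665 − 1) = max(0, 0.665) = 0.665
(((p → ~(~q → (p ↔ r))) → p) ⊗ q) → ~q = min(1, 1 − 0.665 + 0.335) = min(1, 0.670) = 0.670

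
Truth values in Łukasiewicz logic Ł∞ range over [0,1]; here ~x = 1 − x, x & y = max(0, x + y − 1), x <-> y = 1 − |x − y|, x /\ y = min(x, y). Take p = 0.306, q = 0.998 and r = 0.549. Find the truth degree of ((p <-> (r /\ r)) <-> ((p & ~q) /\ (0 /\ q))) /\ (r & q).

0.243

r /\ r = min(0.549, 0.549) = 0.549
p <-> (r /\ r) = 1 − |0.306 − 0.549| = 1 − 0.243 = 0.757
~q = 1 − 0.998 = 0.002
p & ~q = max(0, 0.306 + 0.002 − 1) = max(0, -0.692) = 0.000
0 /\ q = min(0.000, 0.998) = 0.000
(p & ~q) /\ (0 /\ q) = min(0.000, 0.000) = 0.000
(p <-> (r /\ r)) <-> ((p & ~q) /\ (0 /\ q)) = 1 − |0.757 − 0.000| = 1 − 0.757 = 0.243
r & q = max(0, 0.549 + 0.998 − 1) = max(0, 0.547) = 0.547
((p <-> (r /\ r)) <-> ((p & ~q) /\ (0 /\ q))) /\ (r & q) = min(0.243, 0.547) = 0.243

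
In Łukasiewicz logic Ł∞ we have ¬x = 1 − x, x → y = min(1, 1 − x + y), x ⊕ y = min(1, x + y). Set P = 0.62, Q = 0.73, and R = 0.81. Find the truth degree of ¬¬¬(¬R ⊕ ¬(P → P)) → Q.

¬R = 1 − 0.81 = 0.19
P → P = min(1, 1 − 0.62 + 0.62) = min(1, 1.00) = 1.00
¬(P → P) = 1 − 1.00 = 0.00
¬R ⊕ ¬(P → P) = min(1, 0.19 + 0.00) = min(1, 0.19) = 0.19
¬(¬R ⊕ ¬(P → P)) = 1 − 0.19 = 0.81
¬¬(¬R ⊕ ¬(P → P)) = 1 − 0.81 = 0.19
¬¬¬(¬R ⊕ ¬(P → P)) = 1 − 0.19 = 0.81
¬¬¬(¬R ⊕ ¬(P → P)) → Q = min(1, 1 − 0.81 + 0.73) = min(1, 0.92) = 0.92

0.92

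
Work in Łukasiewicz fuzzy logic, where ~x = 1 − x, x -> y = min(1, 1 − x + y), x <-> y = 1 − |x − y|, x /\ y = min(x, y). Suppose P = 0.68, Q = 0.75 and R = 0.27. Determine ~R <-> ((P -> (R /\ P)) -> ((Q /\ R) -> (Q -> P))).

~R = 1 − 0.27 = 0.73
R /\ P = min(0.27, 0.68) = 0.27
P -> (R /\ P) = min(1, 1 − 0.68 + 0.27) = min(1, 0.59) = 0.59
Q /\ R = min(0.75, 0.27) = 0.27
Q -> P = min(1, 1 − 0.75 + 0.68) = min(1, 0.93) = 0.93
(Q /\ R) -> (Q -> P) = min(1, 1 − 0.27 + 0.93) = min(1, 1.66) = 1.00
(P -> (R /\ P)) -> ((Q /\ R) -> (Q -> P)) = min(1, 1 − 0.59 + 1.00) = min(1, 1.41) = 1.00
~R <-> ((P -> (R /\ P)) -> ((Q /\ R) -> (Q -> P))) = 1 − |0.73 − 1.00| = 1 − 0.27 = 0.73

0.73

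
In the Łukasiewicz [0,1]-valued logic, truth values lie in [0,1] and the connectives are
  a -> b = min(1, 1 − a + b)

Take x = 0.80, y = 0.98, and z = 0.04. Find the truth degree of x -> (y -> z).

0.26

y -> z = min(1, 1 − 0.98 + 0.04) = min(1, 0.06) = 0.06
x -> (y -> z) = min(1, 1 − 0.80 + 0.06) = min(1, 0.26) = 0.26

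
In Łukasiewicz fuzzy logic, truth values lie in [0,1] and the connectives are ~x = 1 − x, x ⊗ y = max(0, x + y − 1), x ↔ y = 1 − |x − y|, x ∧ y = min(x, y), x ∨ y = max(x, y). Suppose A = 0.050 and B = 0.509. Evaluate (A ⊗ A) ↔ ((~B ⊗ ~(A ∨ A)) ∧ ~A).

A ⊗ A = max(0, 0.050 + 0.050 − 1) = max(0, -0.900) = 0.000
~B = 1 − 0.509 = 0.491
A ∨ A = max(0.050, 0.050) = 0.050
~(A ∨ A) = 1 − 0.050 = 0.950
~B ⊗ ~(A ∨ A) = max(0, 0.491 + 0.950 − 1) = max(0, 0.441) = 0.441
~A = 1 − 0.050 = 0.950
(~B ⊗ ~(A ∨ A)) ∧ ~A = min(0.441, 0.950) = 0.441
(A ⊗ A) ↔ ((~B ⊗ ~(A ∨ A)) ∧ ~A) = 1 − |0.000 − 0.441| = 1 − 0.441 = 0.559

0.559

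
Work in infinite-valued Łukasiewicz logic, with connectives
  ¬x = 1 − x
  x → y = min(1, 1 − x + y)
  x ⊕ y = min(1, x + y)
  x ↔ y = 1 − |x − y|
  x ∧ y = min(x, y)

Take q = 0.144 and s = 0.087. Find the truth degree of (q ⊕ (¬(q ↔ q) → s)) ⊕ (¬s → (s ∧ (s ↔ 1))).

q ↔ q = 1 − |0.144 − 0.144| = 1 − 0.000 = 1.000
¬(q ↔ q) = 1 − 1.000 = 0.000
¬(q ↔ q) → s = min(1, 1 − 0.000 + 0.087) = min(1, 1.087) = 1.000
q ⊕ (¬(q ↔ q) → s) = min(1, 0.144 + 1.000) = min(1, 1.144) = 1.000
¬s = 1 − 0.087 = 0.913
s ↔ 1 = 1 − |0.087 − 1.000| = 1 − 0.913 = 0.087
s ∧ (s ↔ 1) = min(0.087, 0.087) = 0.087
¬s → (s ∧ (s ↔ 1)) = min(1, 1 − 0.913 + 0.087) = min(1, 0.174) = 0.174
(q ⊕ (¬(q ↔ q) → s)) ⊕ (¬s → (s ∧ (s ↔ 1))) = min(1, 1.000 + 0.174) = min(1, 1.174) = 1.000

1.000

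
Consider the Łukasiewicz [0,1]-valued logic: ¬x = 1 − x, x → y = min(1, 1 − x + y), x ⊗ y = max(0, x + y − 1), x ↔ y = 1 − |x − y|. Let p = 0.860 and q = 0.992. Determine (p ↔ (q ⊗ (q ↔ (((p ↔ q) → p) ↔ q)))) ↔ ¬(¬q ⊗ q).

0.876

p ↔ q = 1 − |0.860 − 0.992| = 1 − 0.132 = 0.868
(p ↔ q) → p = min(1, 1 − 0.868 + 0.860) = min(1, 0.992) = 0.992
((p ↔ q) → p) ↔ q = 1 − |0.992 − 0.992| = 1 − 0.000 = 1.000
q ↔ (((p ↔ q) → p) ↔ q) = 1 − |0.992 − 1.000| = 1 − 0.008 = 0.992
q ⊗ (q ↔ (((p ↔ q) → p) ↔ q)) = max(0, 0.992 + 0.992 − 1) = max(0, 0.984) = 0.984
p ↔ (q ⊗ (q ↔ (((p ↔ q) → p) ↔ q))) = 1 − |0.860 − 0.984| = 1 − 0.124 = 0.876
¬q = 1 − 0.992 = 0.008
¬q ⊗ q = max(0, 0.008 + 0.992 − 1) = max(0, 0.000) = 0.000
¬(¬q ⊗ q) = 1 − 0.000 = 1.000
(p ↔ (q ⊗ (q ↔ (((p ↔ q) → p) ↔ q)))) ↔ ¬(¬q ⊗ q) = 1 − |0.876 − 1.000| = 1 − 0.124 = 0.876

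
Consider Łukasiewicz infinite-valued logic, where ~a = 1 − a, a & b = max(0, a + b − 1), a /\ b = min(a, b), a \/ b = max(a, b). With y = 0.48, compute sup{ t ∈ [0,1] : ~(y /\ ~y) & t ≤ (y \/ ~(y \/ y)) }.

~y = 1 − 0.48 = 0.52
y /\ ~y = min(0.48, 0.52) = 0.48
~(y /\ ~y) = 1 − 0.48 = 0.52
So the left factor is ~(y /\ ~y) = 0.52.
y \/ y = max(0.48, 0.48) = 0.48
~(y \/ y) = 1 − 0.48 = 0.52
y \/ ~(y \/ y) = max(0.48, 0.52) = 0.52
So the right-hand bound is y \/ ~(y \/ y) = 0.52.
The residuum of the Łukasiewicz t-norm gives the supremum: min(1, 1 − 0.52 + 0.52).
1 − 0.52 + 0.52 = 1.00, so t = min(1, 1.00) = 1.00.
Check: 0.52 & 1.00 = max(0, 0.52) = 0.52 ≤ 0.52.

1.00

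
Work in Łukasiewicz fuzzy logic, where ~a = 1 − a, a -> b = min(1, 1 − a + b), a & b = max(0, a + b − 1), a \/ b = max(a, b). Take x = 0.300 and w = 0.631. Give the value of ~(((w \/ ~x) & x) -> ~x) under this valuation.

0.000

~x = 1 − 0.300 = 0.700
w \/ ~x = max(0.631, 0.700) = 0.700
(w \/ ~x) & x = max(0, 0.700 + 0.300 − 1) = max(0, 0.000) = 0.000
((w \/ ~x) & x) -> ~x = min(1, 1 − 0.000 + 0.700) = min(1, 1.700) = 1.000
~(((w \/ ~x) & x) -> ~x) = 1 − 1.000 = 0.000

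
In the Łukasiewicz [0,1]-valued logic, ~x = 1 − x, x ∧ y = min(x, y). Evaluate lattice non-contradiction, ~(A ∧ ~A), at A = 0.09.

~A = 1 − 0.09 = 0.91
A ∧ ~A = min(0.09, 0.91) = 0.09
~(A ∧ ~A) = 1 − 0.09 = 0.91
(The value 0.91 < 1 shows this instance is not satisfied; not a Ł∞-tautology — its value is 1 − min(a, 1−a).)

0.91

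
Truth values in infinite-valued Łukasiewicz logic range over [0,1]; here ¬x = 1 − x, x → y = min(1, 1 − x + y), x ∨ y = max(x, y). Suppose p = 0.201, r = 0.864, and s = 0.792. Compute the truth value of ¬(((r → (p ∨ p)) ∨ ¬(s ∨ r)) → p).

0.136

p ∨ p = max(0.201, 0.201) = 0.201
r → (p ∨ p) = min(1, 1 − 0.864 + 0.201) = min(1, 0.337) = 0.337
s ∨ r = max(0.792, 0.864) = 0.864
¬(s ∨ r) = 1 − 0.864 = 0.136
(r → (p ∨ p)) ∨ ¬(s ∨ r) = max(0.337, 0.136) = 0.337
((r → (p ∨ p)) ∨ ¬(s ∨ r)) → p = min(1, 1 − 0.337 + 0.201) = min(1, 0.864) = 0.864
¬(((r → (p ∨ p)) ∨ ¬(s ∨ r)) → p) = 1 − 0.864 = 0.136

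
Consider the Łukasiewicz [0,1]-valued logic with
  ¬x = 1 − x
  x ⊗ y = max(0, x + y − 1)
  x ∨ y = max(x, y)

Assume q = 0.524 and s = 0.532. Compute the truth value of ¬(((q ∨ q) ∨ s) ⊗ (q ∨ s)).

0.936

q ∨ q = max(0.524, 0.524) = 0.524
(q ∨ q) ∨ s = max(0.524, 0.532) = 0.532
q ∨ s = max(0.524, 0.532) = 0.532
((q ∨ q) ∨ s) ⊗ (q ∨ s) = max(0, 0.532 + 0.532 − 1) = max(0, 0.064) = 0.064
¬(((q ∨ q) ∨ s) ⊗ (q ∨ s)) = 1 − 0.064 = 0.936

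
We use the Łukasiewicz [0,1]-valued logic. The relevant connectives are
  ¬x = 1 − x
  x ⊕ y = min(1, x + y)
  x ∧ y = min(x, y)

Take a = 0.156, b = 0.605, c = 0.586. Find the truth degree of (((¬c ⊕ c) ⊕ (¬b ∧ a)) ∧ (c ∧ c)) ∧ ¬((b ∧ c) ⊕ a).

¬c = 1 − 0.586 = 0.414
¬c ⊕ c = min(1, 0.414 + 0.586) = min(1, 1.000) = 1.000
¬b = 1 − 0.605 = 0.395
¬b ∧ a = min(0.395, 0.156) = 0.156
(¬c ⊕ c) ⊕ (¬b ∧ a) = min(1, 1.000 + 0.156) = min(1, 1.156) = 1.000
c ∧ c = min(0.586, 0.586) = 0.586
((¬c ⊕ c) ⊕ (¬b ∧ a)) ∧ (c ∧ c) = min(1.000, 0.586) = 0.586
b ∧ c = min(0.605, 0.586) = 0.586
(b ∧ c) ⊕ a = min(1, 0.586 + 0.156) = min(1, 0.742) = 0.742
¬((b ∧ c) ⊕ a) = 1 − 0.742 = 0.258
(((¬c ⊕ c) ⊕ (¬b ∧ a)) ∧ (c ∧ c)) ∧ ¬((b ∧ c) ⊕ a) = min(0.586, 0.258) = 0.258

0.258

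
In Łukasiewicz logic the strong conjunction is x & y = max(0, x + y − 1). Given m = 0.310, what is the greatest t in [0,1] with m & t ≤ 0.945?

The residuum of the Łukasiewicz t-norm gives the supremum: min(1, 1 − 0.310 + 0.945).
1 − 0.310 + 0.945 = 1.635, so t = min(1, 1.635) = 1.000.
Check: 0.310 & 1.000 = max(0, 0.310) = 0.310 ≤ 0.945.

1.000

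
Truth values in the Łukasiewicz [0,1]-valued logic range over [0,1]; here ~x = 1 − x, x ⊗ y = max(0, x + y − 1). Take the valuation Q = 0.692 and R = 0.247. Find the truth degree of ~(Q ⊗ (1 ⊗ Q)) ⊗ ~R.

1 ⊗ Q = max(0, 1.000 + 0.692 − 1) = max(0, 0.692) = 0.692
Q ⊗ (1 ⊗ Q) = max(0, 0.692 + 0.692 − 1) = max(0, 0.384) = 0.384
~(Q ⊗ (1 ⊗ Q)) = 1 − 0.384 = 0.616
~R = 1 − 0.247 = 0.753
~(Q ⊗ (1 ⊗ Q)) ⊗ ~R = max(0, 0.616 + 0.753 − 1) = max(0, 0.369) = 0.369

0.369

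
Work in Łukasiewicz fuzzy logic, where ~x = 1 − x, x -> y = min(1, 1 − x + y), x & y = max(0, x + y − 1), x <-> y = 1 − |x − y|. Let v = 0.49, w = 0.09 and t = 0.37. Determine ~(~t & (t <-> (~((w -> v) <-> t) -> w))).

0.46

~t = 1 − 0.37 = 0.63
w -> v = min(1, 1 − 0.09 + 0.49) = min(1, 1.40) = 1.00
(w -> v) <-> t = 1 − |1.00 − 0.37| = 1 − 0.63 = 0.37
~((w -> v) <-> t) = 1 − 0.37 = 0.63
~((w -> v) <-> t) -> w = min(1, 1 − 0.63 + 0.09) = min(1, 0.46) = 0.46
t <-> (~((w -> v) <-> t) -> w) = 1 − |0.37 − 0.46| = 1 − 0.09 = 0.91
~t & (t <-> (~((w -> v) <-> t) -> w)) = max(0, 0.63 + 0.91 − 1) = max(0, 0.54) = 0.54
~(~t & (t <-> (~((w -> v) <-> t) -> w))) = 1 − 0.54 = 0.46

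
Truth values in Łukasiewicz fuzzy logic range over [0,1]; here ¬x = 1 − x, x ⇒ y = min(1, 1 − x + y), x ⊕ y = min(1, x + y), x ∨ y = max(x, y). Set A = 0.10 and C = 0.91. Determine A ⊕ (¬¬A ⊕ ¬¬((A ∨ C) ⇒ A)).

¬A = 1 − 0.10 = 0.90
¬¬A = 1 − 0.90 = 0.10
A ∨ C = max(0.10, 0.91) = 0.91
(A ∨ C) ⇒ A = min(1, 1 − 0.91 + 0.10) = min(1, 0.19) = 0.19
¬((A ∨ C) ⇒ A) = 1 − 0.19 = 0.81
¬¬((A ∨ C) ⇒ A) = 1 − 0.81 = 0.19
¬¬A ⊕ ¬¬((A ∨ C) ⇒ A) = min(1, 0.10 + 0.19) = min(1, 0.29) = 0.29
A ⊕ (¬¬A ⊕ ¬¬((A ∨ C) ⇒ A)) = min(1, 0.10 + 0.29) = min(1, 0.39) = 0.39

0.39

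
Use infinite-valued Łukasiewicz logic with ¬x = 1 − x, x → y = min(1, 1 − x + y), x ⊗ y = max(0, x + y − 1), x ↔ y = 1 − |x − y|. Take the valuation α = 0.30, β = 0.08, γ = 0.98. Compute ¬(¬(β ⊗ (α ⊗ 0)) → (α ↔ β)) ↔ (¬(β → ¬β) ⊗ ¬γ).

0.78

α ⊗ 0 = max(0, 0.30 + 0.00 − 1) = max(0, -0.70) = 0.00
β ⊗ (α ⊗ 0) = max(0, 0.08 + 0.00 − 1) = max(0, -0.92) = 0.00
¬(β ⊗ (α ⊗ 0)) = 1 − 0.00 = 1.00
α ↔ β = 1 − |0.30 − 0.08| = 1 − 0.22 = 0.78
¬(β ⊗ (α ⊗ 0)) → (α ↔ β) = min(1, 1 − 1.00 + 0.78) = min(1, 0.78) = 0.78
¬(¬(β ⊗ (α ⊗ 0)) → (α ↔ β)) = 1 − 0.78 = 0.22
¬β = 1 − 0.08 = 0.92
β → ¬β = min(1, 1 − 0.08 + 0.92) = min(1, 1.84) = 1.00
¬(β → ¬β) = 1 − 1.00 = 0.00
¬γ = 1 − 0.98 = 0.02
¬(β → ¬β) ⊗ ¬γ = max(0, 0.00 + 0.02 − 1) = max(0, -0.98) = 0.00
¬(¬(β ⊗ (α ⊗ 0)) → (α ↔ β)) ↔ (¬(β → ¬β) ⊗ ¬γ) = 1 − |0.22 − 0.00| = 1 − 0.22 = 0.78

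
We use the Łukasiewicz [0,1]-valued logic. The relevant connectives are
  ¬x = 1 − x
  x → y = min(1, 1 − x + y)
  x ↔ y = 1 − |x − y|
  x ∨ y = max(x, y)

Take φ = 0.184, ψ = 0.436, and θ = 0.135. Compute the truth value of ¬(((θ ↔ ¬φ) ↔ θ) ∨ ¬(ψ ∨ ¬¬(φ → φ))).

0.184

¬φ = 1 − 0.184 = 0.816
θ ↔ ¬φ = 1 − |0.135 − 0.816| = 1 − 0.681 = 0.319
(θ ↔ ¬φ) ↔ θ = 1 − |0.319 − 0.135| = 1 − 0.184 = 0.816
φ → φ = min(1, 1 − 0.184 + 0.184) = min(1, 1.000) = 1.000
¬(φ → φ) = 1 − 1.000 = 0.000
¬¬(φ → φ) = 1 − 0.000 = 1.000
ψ ∨ ¬¬(φ → φ) = max(0.436, 1.000) = 1.000
¬(ψ ∨ ¬¬(φ → φ)) = 1 − 1.000 = 0.000
((θ ↔ ¬φ) ↔ θ) ∨ ¬(ψ ∨ ¬¬(φ → φ)) = max(0.816, 0.000) = 0.816
¬(((θ ↔ ¬φ) ↔ θ) ∨ ¬(ψ ∨ ¬¬(φ → φ))) = 1 − 0.816 = 0.184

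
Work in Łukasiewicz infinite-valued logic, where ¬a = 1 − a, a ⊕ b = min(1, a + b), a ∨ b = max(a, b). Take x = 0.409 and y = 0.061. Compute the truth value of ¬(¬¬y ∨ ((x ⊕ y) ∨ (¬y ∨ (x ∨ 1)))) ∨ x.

¬y = 1 − 0.061 = 0.939
¬¬y = 1 − 0.939 = 0.061
x ⊕ y = min(1, 0.409 + 0.061) = min(1, 0.470) = 0.470
x ∨ 1 = max(0.409, 1.000) = 1.000
¬y ∨ (x ∨ 1) = max(0.939, 1.000) = 1.000
(x ⊕ y) ∨ (¬y ∨ (x ∨ 1)) = max(0.470, 1.000) = 1.000
¬¬y ∨ ((x ⊕ y) ∨ (¬y ∨ (x ∨ 1))) = max(0.061, 1.000) = 1.000
¬(¬¬y ∨ ((x ⊕ y) ∨ (¬y ∨ (x ∨ 1)))) = 1 − 1.000 = 0.000
¬(¬¬y ∨ ((x ⊕ y) ∨ (¬y ∨ (x ∨ 1)))) ∨ x = max(0.000, 0.409) = 0.409

0.409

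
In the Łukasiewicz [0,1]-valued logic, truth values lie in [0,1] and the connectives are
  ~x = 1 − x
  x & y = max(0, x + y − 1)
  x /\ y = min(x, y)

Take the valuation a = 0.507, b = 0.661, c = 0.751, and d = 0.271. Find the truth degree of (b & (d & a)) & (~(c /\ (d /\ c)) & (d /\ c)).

d & a = max(0, 0.271 + 0.507 − 1) = max(0, -0.222) = 0.000
b & (d & a) = max(0, 0.661 + 0.000 − 1) = max(0, -0.339) = 0.000
d /\ c = min(0.271, 0.751) = 0.271
c /\ (d /\ c) = min(0.751, 0.271) = 0.271
~(c /\ (d /\ c)) = 1 − 0.271 = 0.729
~(c /\ (d /\ c)) & (d /\ c) = max(0, 0.729 + 0.271 − 1) = max(0, 0.000) = 0.000
(b & (d & a)) & (~(c /\ (d /\ c)) & (d /\ c)) = max(0, 0.000 + 0.000 − 1) = max(0, -1.000) = 0.000

0.000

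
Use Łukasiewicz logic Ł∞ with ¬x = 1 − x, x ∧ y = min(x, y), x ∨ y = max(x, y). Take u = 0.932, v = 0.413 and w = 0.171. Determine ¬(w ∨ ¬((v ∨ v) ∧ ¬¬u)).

v ∨ v = max(0.413, 0.413) = 0.413
¬u = 1 − 0.932 = 0.068
¬¬u = 1 − 0.068 = 0.932
(v ∨ v) ∧ ¬¬u = min(0.413, 0.932) = 0.413
¬((v ∨ v) ∧ ¬¬u) = 1 − 0.413 = 0.587
w ∨ ¬((v ∨ v) ∧ ¬¬u) = max(0.171, 0.587) = 0.587
¬(w ∨ ¬((v ∨ v) ∧ ¬¬u)) = 1 − 0.587 = 0.413

0.413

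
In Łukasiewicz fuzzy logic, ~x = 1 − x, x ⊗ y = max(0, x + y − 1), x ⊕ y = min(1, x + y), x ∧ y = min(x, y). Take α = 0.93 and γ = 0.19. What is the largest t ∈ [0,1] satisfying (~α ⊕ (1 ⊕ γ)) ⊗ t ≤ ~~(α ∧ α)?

0.93

~α = 1 − 0.93 = 0.07
1 ⊕ γ = min(1, 1.00 + 0.19) = min(1, 1.19) = 1.00
~α ⊕ (1 ⊕ γ) = min(1, 0.07 + 1.00) = min(1, 1.07) = 1.00
So the left factor is ~α ⊕ (1 ⊕ γ) = 1.00.
α ∧ α = min(0.93, 0.93) = 0.93
~(α ∧ α) = 1 − 0.93 = 0.07
~~(α ∧ α) = 1 − 0.07 = 0.93
So the right-hand bound is ~~(α ∧ α) = 0.93.
The residuum of the Łukasiewicz t-norm gives the supremum: min(1, 1 − 1.00 + 0.93).
1 − 1.00 + 0.93 = 0.93, so t = min(1, 0.93) = 0.93.
Check: 1.00 ⊗ 0.93 = max(0, 0.93) = 0.93 ≤ 0.93.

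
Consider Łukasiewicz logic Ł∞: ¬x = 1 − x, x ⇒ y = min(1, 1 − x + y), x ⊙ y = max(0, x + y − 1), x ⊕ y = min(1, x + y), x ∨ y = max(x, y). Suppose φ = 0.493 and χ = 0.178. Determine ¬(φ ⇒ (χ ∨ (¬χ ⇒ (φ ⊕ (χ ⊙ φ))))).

¬χ = 1 − 0.178 = 0.822
χ ⊙ φ = max(0, 0.178 + 0.493 − 1) = max(0, -0.329) = 0.000
φ ⊕ (χ ⊙ φ) = min(1, 0.493 + 0.000) = min(1, 0.493) = 0.493
¬χ ⇒ (φ ⊕ (χ ⊙ φ)) = min(1, 1 − 0.822 + 0.493) = min(1, 0.671) = 0.671
χ ∨ (¬χ ⇒ (φ ⊕ (χ ⊙ φ))) = max(0.178, 0.671) = 0.671
φ ⇒ (χ ∨ (¬χ ⇒ (φ ⊕ (χ ⊙ φ)))) = min(1, 1 − 0.493 + 0.671) = min(1, 1.178) = 1.000
¬(φ ⇒ (χ ∨ (¬χ ⇒ (φ ⊕ (χ ⊙ φ))))) = 1 − 1.000 = 0.000

0.000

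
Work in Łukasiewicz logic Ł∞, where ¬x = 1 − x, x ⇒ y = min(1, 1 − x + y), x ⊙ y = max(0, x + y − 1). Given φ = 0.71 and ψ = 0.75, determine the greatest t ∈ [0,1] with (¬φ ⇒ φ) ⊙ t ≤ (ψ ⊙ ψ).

¬φ = 1 − 0.71 = 0.29
¬φ ⇒ φ = min(1, 1 − 0.29 + 0.71) = min(1, 1.42) = 1.00
So the left factor is ¬φ ⇒ φ = 1.00.
ψ ⊙ ψ = max(0, 0.75 + 0.75 − 1) = max(0, 0.50) = 0.50
So the right-hand bound is ψ ⊙ ψ = 0.50.
The residuum of the Łukasiewicz t-norm gives the supremum: min(1, 1 − 1.00 + 0.50).
1 − 1.00 + 0.50 = 0.50, so t = min(1, 0.50) = 0.50.
Check: 1.00 ⊙ 0.50 = max(0, 0.50) = 0.50 ≤ 0.50.

0.50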